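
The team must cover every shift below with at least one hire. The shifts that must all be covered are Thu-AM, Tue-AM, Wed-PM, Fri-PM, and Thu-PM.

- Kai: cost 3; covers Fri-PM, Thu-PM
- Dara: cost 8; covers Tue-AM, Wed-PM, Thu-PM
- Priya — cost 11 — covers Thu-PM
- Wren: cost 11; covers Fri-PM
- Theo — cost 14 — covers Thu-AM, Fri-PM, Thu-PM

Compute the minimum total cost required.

This is an integer covering problem.
Choose Dara and Theo: together they cover Thu-AM, Tue-AM, Wed-PM, Fri-PM, Thu-PM — every shift.
Total cost: 8 + 14 = 22.

22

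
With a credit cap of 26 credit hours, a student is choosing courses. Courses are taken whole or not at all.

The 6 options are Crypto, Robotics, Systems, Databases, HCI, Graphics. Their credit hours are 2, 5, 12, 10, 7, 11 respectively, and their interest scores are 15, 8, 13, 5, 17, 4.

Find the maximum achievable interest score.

53

Crypto + Systems + HCI: credit hours 2 + 12 + 7 = 21 ≤ 26, interest score 15 + 13 + 17 = 45.
Crypto + Robotics + Systems + HCI: credit hours 2 + 5 + 12 + 7 = 26 ≤ 26, interest score 15 + 8 + 13 + 17 = 53.
Best is Crypto, Robotics, Systems, and HCI with total interest score 53.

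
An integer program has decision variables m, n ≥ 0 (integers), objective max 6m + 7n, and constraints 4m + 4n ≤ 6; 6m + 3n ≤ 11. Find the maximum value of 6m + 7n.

The continuous relaxation peaks at (0, 1.5) with value 10.50; rounding to a feasible lattice point costs some objective.
(m,n)=(0,1): 4·0+4·1=4≤6, 6·0+3·1=3≤11, objective 7.
(m,n)=(1,0): 4·1+4·0=4≤6, 6·1+3·0=6≤11, objective 6.
No feasible integer point exceeds 7.

7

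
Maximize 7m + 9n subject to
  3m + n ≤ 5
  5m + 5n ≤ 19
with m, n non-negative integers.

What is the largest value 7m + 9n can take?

Relaxing integrality, the LP optimum is 34.20 at (m,n) = (0, 3.8), which is not an integer point.
(m,n)=(0,3): 3·0+1·3=3≤5, 5·0+5·3=15≤19, objective 27.
(m,n)=(1,2): 3·1+1·2=5≤5, 5·1+5·2=15≤19, objective 25.
The best lattice point is (0,3), giving 27.

27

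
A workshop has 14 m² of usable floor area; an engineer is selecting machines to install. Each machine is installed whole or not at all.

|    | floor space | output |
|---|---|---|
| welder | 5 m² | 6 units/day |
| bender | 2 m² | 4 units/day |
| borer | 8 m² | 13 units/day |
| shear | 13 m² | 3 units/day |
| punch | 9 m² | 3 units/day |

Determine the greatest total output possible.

Take welder and borer: floor space 5 + 8 = 13 ≤ 14, output 6 + 13 = 19.
No other feasible combination does better.

19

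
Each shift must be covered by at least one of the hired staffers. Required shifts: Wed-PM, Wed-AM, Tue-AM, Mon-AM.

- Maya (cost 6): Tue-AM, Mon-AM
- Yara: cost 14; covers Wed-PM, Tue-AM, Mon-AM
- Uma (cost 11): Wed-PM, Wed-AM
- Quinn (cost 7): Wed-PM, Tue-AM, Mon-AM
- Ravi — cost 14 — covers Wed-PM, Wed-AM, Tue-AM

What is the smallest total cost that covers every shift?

This is an integer covering problem.
The greedy cost-per-new-shift heuristic would pick Quinn and Uma for 18, but a cheaper cover exists.
Choose Maya and Uma: together they cover Wed-PM, Wed-AM, Tue-AM, Mon-AM — every shift.
Total cost: 6 + 11 = 17.
No cover costs less than 17.

17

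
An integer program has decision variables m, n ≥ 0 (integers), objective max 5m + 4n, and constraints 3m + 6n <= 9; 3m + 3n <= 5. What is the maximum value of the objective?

5

(m,n)=(1,0) is feasible, giving 5.
(m,n)=(0,1) is feasible, giving 4.
(m,n)=(0,0) is feasible, giving 0.
Maximum is 5 at (m,n)=(1,0).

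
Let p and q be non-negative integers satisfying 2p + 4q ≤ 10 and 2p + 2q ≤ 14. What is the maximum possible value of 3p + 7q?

Relaxing integrality, the LP optimum is 17.50 at (p,q) = (0, 2.5), which is not an integer point.
(p,q)=(1,2): 2·1+4·2=10≤10, 2·1+2·2=6≤14, objective 17.
(p,q)=(0,2): 2·0+4·2=8≤10, 2·0+2·2=4≤14, objective 14.
(p,q)=(2,1): 2·2+4·1=8≤10, 2·2+2·1=6≤14, objective 13.
Maximum is 17 at (p,q)=(1,2).

17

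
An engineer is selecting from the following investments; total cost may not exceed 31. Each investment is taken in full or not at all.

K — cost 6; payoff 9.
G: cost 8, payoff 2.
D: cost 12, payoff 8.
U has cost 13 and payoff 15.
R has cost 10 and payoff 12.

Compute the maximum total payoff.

36

This is an integer program with binary decision variables.
Allowing fractional choices, the relaxed optimum would be about 37.3, but investments are indivisible.
K + D + U: cost 6 + 12 + 13 = 31 ≤ 31, payoff 9 + 8 + 15 = 32.
K + U + R: cost 6 + 13 + 10 = 29 ≤ 31, payoff 9 + 15 + 12 = 36.
Best is K, U, and R with total payoff 36.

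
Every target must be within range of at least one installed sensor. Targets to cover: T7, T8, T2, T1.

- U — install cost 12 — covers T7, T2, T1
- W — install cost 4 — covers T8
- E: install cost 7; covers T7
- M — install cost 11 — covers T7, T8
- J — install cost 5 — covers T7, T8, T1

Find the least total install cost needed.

This is an integer covering problem.
The greedy cost-per-new-target heuristic would pick J and U for 17, but a cheaper cover exists.
Choose U and W: together they cover T7, T8, T2, T1 — every target.
Total install cost: 12 + 4 = 16.
No cover costs less than 16.

16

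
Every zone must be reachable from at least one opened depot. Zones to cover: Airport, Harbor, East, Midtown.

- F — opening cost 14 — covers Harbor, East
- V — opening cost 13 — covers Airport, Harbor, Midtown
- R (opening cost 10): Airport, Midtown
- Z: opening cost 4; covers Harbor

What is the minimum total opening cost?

This is a weighted set-cover instance.
The greedy cost-per-new-zone heuristic would pick Z, R, and F for 28, but a cheaper cover exists.
Choose F and R: together they cover Airport, Harbor, East, Midtown — every zone.
Total opening cost: 14 + 10 = 24.
No cover costs less than 24.

24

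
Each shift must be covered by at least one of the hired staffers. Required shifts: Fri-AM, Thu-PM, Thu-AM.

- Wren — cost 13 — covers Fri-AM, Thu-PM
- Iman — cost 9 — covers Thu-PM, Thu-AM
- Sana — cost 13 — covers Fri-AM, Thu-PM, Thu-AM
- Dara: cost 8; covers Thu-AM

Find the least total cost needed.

Sana alone covers Fri-AM, Thu-PM, Thu-AM — every shift.
Total cost: 13.
No cover costs less than 13.

13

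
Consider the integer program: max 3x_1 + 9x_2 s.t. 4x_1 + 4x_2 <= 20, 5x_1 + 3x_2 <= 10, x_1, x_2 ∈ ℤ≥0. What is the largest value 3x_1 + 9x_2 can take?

(x_1,x_2)=(0,3): 4·0+4·3=12≤20, 5·0+3·3=9≤10, objective 27.
(x_1,x_2)=(0,2): 4·0+4·2=8≤20, 5·0+3·2=6≤10, objective 18.
The best lattice point is (0,3), giving 27.

27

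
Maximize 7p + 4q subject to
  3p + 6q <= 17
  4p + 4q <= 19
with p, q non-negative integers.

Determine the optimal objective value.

Relaxing integrality, the LP optimum is 33.25 at (p,q) = (4.75, 0), which is not an integer point.
(p,q)=(4,0): 3·4+6·0=12≤17, 4·4+4·0=16≤19, objective 28.
(p,q)=(3,1): 3·3+6·1=15≤17, 4·3+4·1=16≤19, objective 25.
The best lattice point is (4,0), giving 28.

28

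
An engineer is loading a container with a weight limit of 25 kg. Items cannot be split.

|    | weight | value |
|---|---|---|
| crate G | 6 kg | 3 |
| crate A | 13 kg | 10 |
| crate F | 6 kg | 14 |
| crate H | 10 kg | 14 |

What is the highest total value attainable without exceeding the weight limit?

31

Allowing fractional choices, the relaxed optimum would be about 34.9, but items are indivisible.
crate G + crate F + crate H: weight 6 + 6 + 10 = 22 ≤ 25, value 3 + 14 + 14 = 31.
crate F + crate H: weight 6 + 10 = 16 ≤ 25, value 14 + 14 = 28.
Best is crate G, crate F, and crate H with total value 31.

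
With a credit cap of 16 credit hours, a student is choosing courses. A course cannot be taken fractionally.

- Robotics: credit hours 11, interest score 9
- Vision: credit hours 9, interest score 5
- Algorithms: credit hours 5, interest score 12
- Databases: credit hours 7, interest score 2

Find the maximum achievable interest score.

Robotics + Algorithms: credit hours 11 + 5 = 16 ≤ 16, interest score 9 + 12 = 21.
Vision + Algorithms: credit hours 9 + 5 = 14 ≤ 16, interest score 5 + 12 = 17.
Best is Robotics and Algorithms with total interest score 21.

21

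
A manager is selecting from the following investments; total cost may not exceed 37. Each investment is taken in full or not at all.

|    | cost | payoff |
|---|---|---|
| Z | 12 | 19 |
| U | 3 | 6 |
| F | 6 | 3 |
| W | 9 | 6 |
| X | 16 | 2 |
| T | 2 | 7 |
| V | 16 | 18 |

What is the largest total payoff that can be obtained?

50

Z + F + T + V: cost 12 + 6 + 2 + 16 = 36 ≤ 37, payoff 19 + 3 + 7 + 18 = 47.
Z + U + T + V: cost 12 + 3 + 2 + 16 = 33 ≤ 37, payoff 19 + 6 + 7 + 18 = 50.
Best is Z, U, T, and V with total payoff 50.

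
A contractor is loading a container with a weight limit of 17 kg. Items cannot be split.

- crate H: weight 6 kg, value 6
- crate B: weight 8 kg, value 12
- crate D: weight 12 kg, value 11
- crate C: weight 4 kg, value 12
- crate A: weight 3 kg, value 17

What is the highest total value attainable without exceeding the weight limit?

This is an integer program with binary decision variables.
Take crate B, crate C, and crate A: weight 8 + 4 + 3 = 15 ≤ 17, value 12 + 12 + 17 = 41.
No other feasible combination does better.

41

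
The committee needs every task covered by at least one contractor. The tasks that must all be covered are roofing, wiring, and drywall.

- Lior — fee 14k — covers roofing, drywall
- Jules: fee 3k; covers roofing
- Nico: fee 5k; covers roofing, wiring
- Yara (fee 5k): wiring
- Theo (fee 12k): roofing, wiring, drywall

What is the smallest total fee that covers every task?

12

The greedy cost-per-new-task heuristic would pick Nico and Theo for 17, but a cheaper cover exists.
Theo alone covers roofing, wiring, drywall — every task.
Total fee: 12.
No cover costs less than 12.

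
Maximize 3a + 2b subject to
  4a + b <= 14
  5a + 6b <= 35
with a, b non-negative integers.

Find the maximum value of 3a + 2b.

14

The continuous relaxation peaks at (2.58, 3.68) with value 15.11; rounding to a feasible lattice point costs some objective.
(a,b)=(2,4): 4·2+1·4=12≤14, 5·2+6·4=34≤35, objective 14.
(a,b)=(1,5): 4·1+1·5=9≤14, 5·1+6·5=35≤35, objective 13.
(a,b)=(3,2): 4·3+1·2=14≤14, 5·3+6·2=27≤35, objective 13.
(a,b)=(2,3): 4·2+1·3=11≤14, 5·2+6·3=28≤35, objective 12.
No feasible integer point exceeds 14.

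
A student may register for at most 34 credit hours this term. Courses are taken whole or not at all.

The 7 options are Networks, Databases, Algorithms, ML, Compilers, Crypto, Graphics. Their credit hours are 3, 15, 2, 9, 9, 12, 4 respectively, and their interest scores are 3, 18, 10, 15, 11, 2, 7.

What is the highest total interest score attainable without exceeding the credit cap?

53

Networks + Databases + Algorithms + ML + Graphics: credit hours 3 + 15 + 2 + 9 + 4 = 33 ≤ 34, interest score 3 + 18 + 10 + 15 + 7 = 53.
Networks + Databases + Algorithms + Compilers + Graphics: credit hours 3 + 15 + 2 + 9 + 4 = 33 ≤ 34, interest score 3 + 18 + 10 + 11 + 7 = 49.
Databases + Algorithms + ML + Graphics: credit hours 15 + 2 + 9 + 4 = 30 ≤ 34, interest score 18 + 10 + 15 + 7 = 50.
Best is Networks, Databases, Algorithms, ML, and Graphics with total interest score 53.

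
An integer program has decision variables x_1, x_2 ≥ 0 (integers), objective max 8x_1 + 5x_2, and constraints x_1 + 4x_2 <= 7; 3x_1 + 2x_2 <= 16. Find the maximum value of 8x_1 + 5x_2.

Relaxing integrality, the LP optimum is 42.67 at (x_1,x_2) = (5.33, 0), which is not an integer point.
(x_1,x_2)=(5,0): 1·5+4·0=5≤7, 3·5+2·0=15≤16, objective 40.
(x_1,x_2)=(4,0): 1·4+4·0=4≤7, 3·4+2·0=12≤16, objective 32.
No feasible integer point exceeds 40.

40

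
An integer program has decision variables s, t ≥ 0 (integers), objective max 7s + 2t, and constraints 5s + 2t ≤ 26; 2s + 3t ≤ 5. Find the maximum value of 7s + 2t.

(s,t)=(2,0) is feasible, giving 14.
(s,t)=(1,1) is feasible, giving 9.
No feasible integer point exceeds 14.

14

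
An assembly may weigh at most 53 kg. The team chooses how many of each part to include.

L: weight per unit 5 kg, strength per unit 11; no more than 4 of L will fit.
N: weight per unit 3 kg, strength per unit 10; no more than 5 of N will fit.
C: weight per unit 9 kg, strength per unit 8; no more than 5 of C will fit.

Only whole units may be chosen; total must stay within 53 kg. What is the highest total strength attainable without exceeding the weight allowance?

Take 4×L, 5×N, and 2×C: weight 53 ≤ 53, strength 4·11 + 5·10 + 2·8 = 110.
N has the best ratio (10/3) and is taken to its limit of 5; remaining capacity is filled optimally with the others.

110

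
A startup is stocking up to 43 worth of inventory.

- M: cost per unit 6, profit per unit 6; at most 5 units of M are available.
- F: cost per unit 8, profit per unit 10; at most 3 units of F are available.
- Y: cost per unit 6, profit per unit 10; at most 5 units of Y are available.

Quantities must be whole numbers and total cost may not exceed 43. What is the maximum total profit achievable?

Y has the best ratio (10/6); taking only Y gives at most 5×10 = 50 (stopped by the supply cap of 5).
Mixing does better — 2×M and 5×Y: cost 42 ≤ 43, profit 2·6 + 5·10 = 62.

62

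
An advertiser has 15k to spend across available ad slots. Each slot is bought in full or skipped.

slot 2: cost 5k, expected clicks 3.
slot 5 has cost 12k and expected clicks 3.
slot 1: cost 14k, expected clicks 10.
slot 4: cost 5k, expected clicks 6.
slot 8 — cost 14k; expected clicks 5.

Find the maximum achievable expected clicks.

slot 2 + slot 4: cost 5 + 5 = 10 ≤ 15, expected clicks 3 + 6 = 9.
slot 4: cost 5 ≤ 15, expected clicks 6.
slot 1: cost 14 ≤ 15, expected clicks 10.
Best is slot 1 with total expected clicks 10.

10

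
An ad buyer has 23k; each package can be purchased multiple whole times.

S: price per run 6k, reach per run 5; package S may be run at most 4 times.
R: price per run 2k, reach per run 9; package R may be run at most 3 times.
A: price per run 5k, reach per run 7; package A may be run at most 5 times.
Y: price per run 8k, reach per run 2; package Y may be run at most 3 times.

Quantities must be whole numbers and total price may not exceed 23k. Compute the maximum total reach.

48

R has the best ratio (9/2); taking only R gives at most 3×9 = 27 (stopped by the supply cap of 3).
Mixing does better — 3×R and 3×A: price 21 ≤ 23, reach 3·9 + 3·7 = 48.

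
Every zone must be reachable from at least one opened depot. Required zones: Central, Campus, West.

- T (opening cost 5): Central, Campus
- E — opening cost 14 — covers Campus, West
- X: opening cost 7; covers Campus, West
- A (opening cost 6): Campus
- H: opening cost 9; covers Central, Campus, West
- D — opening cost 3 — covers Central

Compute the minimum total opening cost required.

9

This is an integer covering problem.
The greedy cost-per-new-zone heuristic would pick T and X for 12, but a cheaper cover exists.
H alone covers Central, Campus, West — every zone.
Total opening cost: 9.
No cover costs less than 9.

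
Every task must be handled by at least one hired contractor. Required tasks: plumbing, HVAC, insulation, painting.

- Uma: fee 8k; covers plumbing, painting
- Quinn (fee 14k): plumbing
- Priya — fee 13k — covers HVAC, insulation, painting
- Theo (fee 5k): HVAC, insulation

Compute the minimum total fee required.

This is an integer covering problem.
Choose Uma and Theo: together they cover plumbing, HVAC, insulation, painting — every task.
Total fee: 8 + 5 = 13.
No cover costs less than 13.

13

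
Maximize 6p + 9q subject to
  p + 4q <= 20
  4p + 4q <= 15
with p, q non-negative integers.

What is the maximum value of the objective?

27

Relaxing integrality, the LP optimum is 33.75 at (p,q) = (0, 3.75), which is not an integer point.
(p,q)=(0,3): 1·0+4·3=12≤20, 4·0+4·3=12≤15, objective 27.
(p,q)=(1,2): 1·1+4·2=9≤20, 4·1+4·2=12≤15, objective 24.
(p,q)=(0,2): 1·0+4·2=8≤20, 4·0+4·2=8≤15, objective 18.
The best lattice point is (0,3), giving 27.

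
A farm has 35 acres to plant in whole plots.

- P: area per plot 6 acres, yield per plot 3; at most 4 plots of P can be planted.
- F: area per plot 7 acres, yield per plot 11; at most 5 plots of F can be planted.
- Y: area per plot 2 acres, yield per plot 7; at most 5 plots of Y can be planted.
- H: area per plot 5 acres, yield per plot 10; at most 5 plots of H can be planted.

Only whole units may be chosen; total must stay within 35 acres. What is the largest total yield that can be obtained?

Y has the best ratio (7/2); taking only Y gives at most 5×7 = 35 (stopped by the supply cap of 5).
Mixing does better — 5×Y and 5×H: area 35 ≤ 35, yield 5·7 + 5·10 = 85.

85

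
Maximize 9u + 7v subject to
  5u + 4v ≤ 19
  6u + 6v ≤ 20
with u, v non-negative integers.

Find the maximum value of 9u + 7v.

The continuous relaxation peaks at (3.33, 0) with value 30.00; rounding to a feasible lattice point costs some objective.
(u,v)=(3,0): 5·3+4·0=15≤19, 6·3+6·0=18≤20, objective 27.
(u,v)=(2,1): 5·2+4·1=14≤19, 6·2+6·1=18≤20, objective 25.
Maximum is 27 at (u,v)=(3,0).

27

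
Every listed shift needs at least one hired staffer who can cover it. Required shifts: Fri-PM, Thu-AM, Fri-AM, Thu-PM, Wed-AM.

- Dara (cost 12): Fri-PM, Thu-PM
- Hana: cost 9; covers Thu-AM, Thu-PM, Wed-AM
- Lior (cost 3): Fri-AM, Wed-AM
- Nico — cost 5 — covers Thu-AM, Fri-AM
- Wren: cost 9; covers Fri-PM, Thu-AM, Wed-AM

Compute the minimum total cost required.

The greedy cost-per-new-shift heuristic would pick Lior, Hana, and Wren for 21, but a cheaper cover exists.
Choose Dara, Lior, and Nico: together they cover Fri-PM, Thu-AM, Fri-AM, Thu-PM, Wed-AM — every shift.
Total cost: 12 + 3 + 5 = 20.
No cover costs less than 20.

20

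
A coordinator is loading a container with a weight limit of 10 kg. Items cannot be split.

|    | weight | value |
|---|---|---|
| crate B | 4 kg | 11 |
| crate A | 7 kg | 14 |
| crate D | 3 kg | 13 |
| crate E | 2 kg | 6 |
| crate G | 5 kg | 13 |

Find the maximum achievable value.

32

crate D + crate E + crate G: weight 3 + 2 + 5 = 10 ≤ 10, value 13 + 6 + 13 = 32.
crate B + crate D + crate E: weight 4 + 3 + 2 = 9 ≤ 10, value 11 + 13 + 6 = 30.
Best is crate D, crate E, and crate G with total value 32.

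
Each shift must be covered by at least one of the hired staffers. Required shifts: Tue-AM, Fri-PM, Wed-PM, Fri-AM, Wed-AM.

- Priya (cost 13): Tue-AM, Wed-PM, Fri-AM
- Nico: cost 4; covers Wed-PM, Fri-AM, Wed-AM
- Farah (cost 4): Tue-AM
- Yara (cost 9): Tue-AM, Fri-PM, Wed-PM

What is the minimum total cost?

13

The greedy cost-per-new-shift heuristic would pick Nico, Farah, and Yara for 17, but a cheaper cover exists.
Choose Nico and Yara: together they cover Tue-AM, Fri-PM, Wed-PM, Fri-AM, Wed-AM — every shift.
Total cost: 4 + 9 = 13.
No cover costs less than 13.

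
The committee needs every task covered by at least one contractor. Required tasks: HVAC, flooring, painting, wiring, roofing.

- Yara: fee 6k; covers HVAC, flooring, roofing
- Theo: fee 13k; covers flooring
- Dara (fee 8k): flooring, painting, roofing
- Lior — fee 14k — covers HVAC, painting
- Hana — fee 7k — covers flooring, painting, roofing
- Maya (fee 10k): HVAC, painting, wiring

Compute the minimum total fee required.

Choose Yara and Maya: together they cover HVAC, flooring, painting, wiring, roofing — every task.
Total fee: 6 + 10 = 16.
No cover costs less than 16.

16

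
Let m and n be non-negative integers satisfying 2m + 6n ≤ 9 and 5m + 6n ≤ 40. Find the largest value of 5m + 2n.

The continuous relaxation peaks at (4.5, 0) with value 22.50; rounding to a feasible lattice point costs some objective.
(m,n)=(4,0) is feasible, giving 20.
(m,n)=(3,0) is feasible, giving 15.
No feasible integer point exceeds 20.

20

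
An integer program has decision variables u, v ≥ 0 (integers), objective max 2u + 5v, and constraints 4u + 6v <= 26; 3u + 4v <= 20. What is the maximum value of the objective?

Relaxing integrality, the LP optimum is 21.67 at (u,v) = (0, 4.33), which is not an integer point.
(u,v)=(0,4): 4·0+6·4=24≤26, 3·0+4·4=16≤20, objective 20.
(u,v)=(1,3): 4·1+6·3=22≤26, 3·1+4·3=15≤20, objective 17.
(u,v)=(0,3): 4·0+6·3=18≤26, 3·0+4·3=12≤20, objective 15.
The best lattice point is (0,4), giving 20.

20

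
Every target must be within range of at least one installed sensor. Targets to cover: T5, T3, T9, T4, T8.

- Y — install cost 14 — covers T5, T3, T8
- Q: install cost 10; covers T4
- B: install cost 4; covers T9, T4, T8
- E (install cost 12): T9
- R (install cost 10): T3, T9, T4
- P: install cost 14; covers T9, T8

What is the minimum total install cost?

18

This is a weighted set-cover instance.
Choose Y and B: together they cover T5, T3, T9, T4, T8 — every target.
Total install cost: 14 + 4 = 18.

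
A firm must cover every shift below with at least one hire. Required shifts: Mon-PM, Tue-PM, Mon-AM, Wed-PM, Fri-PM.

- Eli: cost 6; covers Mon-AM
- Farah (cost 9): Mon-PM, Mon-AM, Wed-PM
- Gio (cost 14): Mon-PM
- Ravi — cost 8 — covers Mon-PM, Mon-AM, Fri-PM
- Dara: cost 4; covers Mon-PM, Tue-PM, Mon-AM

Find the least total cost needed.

21

This is an integer covering problem.
Choose Farah, Ravi, and Dara: together they cover Mon-PM, Tue-PM, Mon-AM, Wed-PM, Fri-PM — every shift.
Total cost: 9 + 8 + 4 = 21.
No cover costs less than 21.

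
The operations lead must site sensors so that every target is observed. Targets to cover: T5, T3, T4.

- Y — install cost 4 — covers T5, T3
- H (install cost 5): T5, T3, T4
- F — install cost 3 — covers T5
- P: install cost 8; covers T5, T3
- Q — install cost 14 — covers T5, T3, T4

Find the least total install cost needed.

5

This is an integer covering problem.
H alone covers T5, T3, T4 — every target.
Total install cost: 5.
No cover costs less than 5.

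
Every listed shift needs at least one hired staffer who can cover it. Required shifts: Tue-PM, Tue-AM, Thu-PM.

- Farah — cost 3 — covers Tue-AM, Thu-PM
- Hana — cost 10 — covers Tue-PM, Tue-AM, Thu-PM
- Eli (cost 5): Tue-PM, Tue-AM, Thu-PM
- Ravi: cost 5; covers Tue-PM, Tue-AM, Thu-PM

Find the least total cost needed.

This is an integer covering problem.
The greedy cost-per-new-shift heuristic would pick Farah and Eli for 8, but a cheaper cover exists.
Eli alone covers Tue-PM, Tue-AM, Thu-PM — every shift.
Total cost: 5.
No cover costs less than 5.

5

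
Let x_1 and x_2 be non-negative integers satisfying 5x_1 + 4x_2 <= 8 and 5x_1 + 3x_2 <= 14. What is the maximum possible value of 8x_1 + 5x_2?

10

(x_1,x_2)=(0,2) is feasible, giving 10.
(x_1,x_2)=(1,0) is feasible, giving 8.
The best lattice point is (0,2), giving 10.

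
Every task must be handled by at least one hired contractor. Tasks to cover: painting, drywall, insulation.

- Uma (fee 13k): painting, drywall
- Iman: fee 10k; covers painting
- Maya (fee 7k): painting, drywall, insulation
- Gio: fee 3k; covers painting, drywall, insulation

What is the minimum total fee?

3

Gio alone covers painting, drywall, insulation — every task.
Total fee: 3.
No cover costs less than 3.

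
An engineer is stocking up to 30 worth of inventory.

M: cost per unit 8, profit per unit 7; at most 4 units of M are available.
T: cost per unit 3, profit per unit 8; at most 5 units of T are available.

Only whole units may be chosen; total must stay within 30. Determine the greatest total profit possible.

47

1×M and 5×T: cost 23 ≤ 30, profit 1·7 + 5·8 = 47.
2×M and 4×T: cost 28 ≤ 30, profit 2·7 + 4·8 = 46.
Best is 47.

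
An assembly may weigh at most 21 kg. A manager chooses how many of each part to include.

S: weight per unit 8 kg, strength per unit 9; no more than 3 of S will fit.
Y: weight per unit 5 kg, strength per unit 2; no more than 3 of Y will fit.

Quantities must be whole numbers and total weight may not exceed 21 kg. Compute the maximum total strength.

S has the best ratio (9/8); taking only S gives at most 2×9 = 18 (stopped by the weight limit).
Mixing does better — 2×S and 1×Y: weight 21 ≤ 21, strength 2·9 + 1·2 = 20.

20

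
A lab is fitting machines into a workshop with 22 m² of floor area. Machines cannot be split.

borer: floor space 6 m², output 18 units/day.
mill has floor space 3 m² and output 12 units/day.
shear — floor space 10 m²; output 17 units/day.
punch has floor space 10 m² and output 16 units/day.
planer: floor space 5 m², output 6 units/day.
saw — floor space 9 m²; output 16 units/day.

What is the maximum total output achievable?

47

Allowing fractional choices, the relaxed optimum would be about 52.8, but machines are indivisible.
borer + mill + shear: floor space 6 + 3 + 10 = 19 ≤ 22, output 18 + 12 + 17 = 47.
borer + mill + saw: floor space 6 + 3 + 9 = 18 ≤ 22, output 18 + 12 + 16 = 46.
borer + mill + punch: floor space 6 + 3 + 10 = 19 ≤ 22, output 18 + 12 + 16 = 46.
Best is borer, mill, and shear with total output 47.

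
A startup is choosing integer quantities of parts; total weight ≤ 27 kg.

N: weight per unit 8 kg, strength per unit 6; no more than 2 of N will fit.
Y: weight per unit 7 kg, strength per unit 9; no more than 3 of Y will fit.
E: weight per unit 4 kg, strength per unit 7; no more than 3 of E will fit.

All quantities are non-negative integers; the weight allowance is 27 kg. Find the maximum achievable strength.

Take 2×Y and 3×E: weight 26 ≤ 27, strength 2·9 + 3·7 = 39.
E has the best ratio (7/4) and is taken to its limit of 3; remaining capacity is filled optimally with the others.

39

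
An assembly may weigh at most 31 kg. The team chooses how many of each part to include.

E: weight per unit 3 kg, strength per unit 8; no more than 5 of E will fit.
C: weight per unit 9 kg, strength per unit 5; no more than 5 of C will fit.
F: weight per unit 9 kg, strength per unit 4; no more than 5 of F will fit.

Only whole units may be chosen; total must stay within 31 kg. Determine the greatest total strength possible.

5×E and 1×C: weight 24 ≤ 31, strength 5·8 + 1·5 = 45.
5×E and 1×F: weight 24 ≤ 31, strength 5·8 + 1·4 = 44.
Best is 45.

45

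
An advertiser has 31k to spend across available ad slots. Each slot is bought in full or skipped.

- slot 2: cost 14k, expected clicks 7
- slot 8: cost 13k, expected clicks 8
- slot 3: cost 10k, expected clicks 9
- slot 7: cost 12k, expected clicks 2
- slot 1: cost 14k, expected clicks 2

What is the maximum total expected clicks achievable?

Allowing fractional choices, the relaxed optimum would be about 21.0, but ad slots are indivisible.
slot 2 + slot 8: cost 14 + 13 = 27 ≤ 31, expected clicks 7 + 8 = 15.
slot 2 + slot 3: cost 14 + 10 = 24 ≤ 31, expected clicks 7 + 9 = 16.
slot 8 + slot 3: cost 13 + 10 = 23 ≤ 31, expected clicks 8 + 9 = 17.
Best is slot 8 and slot 3 with total expected clicks 17.

17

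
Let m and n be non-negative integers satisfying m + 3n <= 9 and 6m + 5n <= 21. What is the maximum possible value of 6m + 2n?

The continuous relaxation peaks at (3.5, 0) with value 21.00; rounding to a feasible lattice point costs some objective.
(m,n)=(3,0): 1·3+3·0=3≤9, 6·3+5·0=18≤21, objective 18.
(m,n)=(2,1): 1·2+3·1=5≤9, 6·2+5·1=17≤21, objective 14.
(m,n)=(2,0): 1·2+3·0=2≤9, 6·2+5·0=12≤21, objective 12.
The best lattice point is (3,0), giving 18.

18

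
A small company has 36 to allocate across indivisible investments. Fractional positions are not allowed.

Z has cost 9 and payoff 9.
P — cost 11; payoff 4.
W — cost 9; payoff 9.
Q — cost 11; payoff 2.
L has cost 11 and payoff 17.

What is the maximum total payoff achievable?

Take Z, W, and L: cost 9 + 9 + 11 = 29 ≤ 36, payoff 9 + 9 + 17 = 35.
No other feasible combination does better.

35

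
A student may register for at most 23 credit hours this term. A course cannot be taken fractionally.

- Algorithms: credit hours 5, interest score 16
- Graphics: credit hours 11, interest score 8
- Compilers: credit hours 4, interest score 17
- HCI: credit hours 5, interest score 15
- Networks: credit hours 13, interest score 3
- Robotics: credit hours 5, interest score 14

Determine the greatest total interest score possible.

Allowing fractional choices, the relaxed optimum would be about 64.9, but courses are indivisible.
Algorithms + Compilers + HCI: credit hours 5 + 4 + 5 = 14 ≤ 23, interest score 16 + 17 + 15 = 48.
Algorithms + Compilers + Robotics: credit hours 5 + 4 + 5 = 14 ≤ 23, interest score 16 + 17 + 14 = 47.
Algorithms + Compilers + HCI + Robotics: credit hours 5 + 4 + 5 + 5 = 19 ≤ 23, interest score 16 + 17 + 15 + 14 = 62.
Best is Algorithms, Compilers, HCI, and Robotics with total interest score 62.

62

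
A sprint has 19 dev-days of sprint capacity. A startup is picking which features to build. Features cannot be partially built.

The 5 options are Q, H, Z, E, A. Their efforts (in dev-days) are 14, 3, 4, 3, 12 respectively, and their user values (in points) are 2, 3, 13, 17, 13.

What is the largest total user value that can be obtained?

H + Z + E: effort 3 + 4 + 3 = 10 ≤ 19, user value 3 + 13 + 17 = 33.
Z + E + A: effort 4 + 3 + 12 = 19 ≤ 19, user value 13 + 17 + 13 = 43.
H + E + A: effort 3 + 3 + 12 = 18 ≤ 19, user value 3 + 17 + 13 = 33.
Best is Z, E, and A with total user value 43.

43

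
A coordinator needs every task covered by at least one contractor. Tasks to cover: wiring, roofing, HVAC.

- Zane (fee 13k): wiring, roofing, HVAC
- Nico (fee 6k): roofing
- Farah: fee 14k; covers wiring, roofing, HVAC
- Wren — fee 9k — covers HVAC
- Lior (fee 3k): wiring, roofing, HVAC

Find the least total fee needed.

3

Lior alone covers wiring, roofing, HVAC — every task.
Total fee: 3.
No cover costs less than 3.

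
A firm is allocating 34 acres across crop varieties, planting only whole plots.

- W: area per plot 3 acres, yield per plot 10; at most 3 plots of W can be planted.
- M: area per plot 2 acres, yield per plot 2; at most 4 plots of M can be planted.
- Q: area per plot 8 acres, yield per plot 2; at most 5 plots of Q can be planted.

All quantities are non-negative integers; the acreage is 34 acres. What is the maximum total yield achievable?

42

This is a bounded integer knapsack.
3×W, 3×M, and 2×Q: area 31 ≤ 34, yield 3·10 + 3·2 + 2·2 = 40.
3×W, 4×M, and 2×Q: area 33 ≤ 34, yield 3·10 + 4·2 + 2·2 = 42.
Best is 42.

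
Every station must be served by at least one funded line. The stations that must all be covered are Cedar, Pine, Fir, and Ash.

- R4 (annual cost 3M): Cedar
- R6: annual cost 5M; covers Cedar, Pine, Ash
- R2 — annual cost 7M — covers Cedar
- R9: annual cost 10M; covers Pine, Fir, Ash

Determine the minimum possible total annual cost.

This is a weighted set-cover instance.
Choose R4 and R9: together they cover Cedar, Pine, Fir, Ash — every station.
Total annual cost: 3 + 10 = 13.

13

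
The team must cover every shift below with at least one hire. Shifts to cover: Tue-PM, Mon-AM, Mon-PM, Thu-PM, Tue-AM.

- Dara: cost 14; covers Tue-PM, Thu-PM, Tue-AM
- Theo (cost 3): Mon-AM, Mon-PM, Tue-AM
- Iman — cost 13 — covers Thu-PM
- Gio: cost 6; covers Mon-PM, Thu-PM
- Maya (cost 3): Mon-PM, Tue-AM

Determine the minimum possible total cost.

17

The greedy cost-per-new-shift heuristic would pick Theo, Gio, and Dara for 23, but a cheaper cover exists.
Choose Dara and Theo: together they cover Tue-PM, Mon-AM, Mon-PM, Thu-PM, Tue-AM — every shift.
Total cost: 14 + 3 = 17.
No cover costs less than 17.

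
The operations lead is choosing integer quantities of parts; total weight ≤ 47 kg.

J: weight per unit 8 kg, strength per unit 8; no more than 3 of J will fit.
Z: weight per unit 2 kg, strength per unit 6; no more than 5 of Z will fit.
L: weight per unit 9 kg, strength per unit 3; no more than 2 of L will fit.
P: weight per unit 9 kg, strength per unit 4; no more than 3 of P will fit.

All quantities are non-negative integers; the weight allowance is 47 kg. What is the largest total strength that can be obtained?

58

3×J, 5×Z, and 1×L: weight 43 ≤ 47, strength 3·8 + 5·6 + 1·3 = 57.
3×J, 5×Z, and 1×P: weight 43 ≤ 47, strength 3·8 + 5·6 + 1·4 = 58.
Best is 58.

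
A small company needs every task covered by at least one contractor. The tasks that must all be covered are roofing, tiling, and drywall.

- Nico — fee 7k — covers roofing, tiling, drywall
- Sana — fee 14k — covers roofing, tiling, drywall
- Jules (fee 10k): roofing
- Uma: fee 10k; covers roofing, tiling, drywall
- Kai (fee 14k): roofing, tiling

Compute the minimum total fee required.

Nico alone covers roofing, tiling, drywall — every task.
Total fee: 7.

7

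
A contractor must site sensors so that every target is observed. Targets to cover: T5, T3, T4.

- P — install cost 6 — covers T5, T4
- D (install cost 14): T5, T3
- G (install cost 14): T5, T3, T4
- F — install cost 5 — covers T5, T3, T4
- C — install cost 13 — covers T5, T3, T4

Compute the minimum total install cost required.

5

F alone covers T5, T3, T4 — every target.
Total install cost: 5.
No cover costs less than 5.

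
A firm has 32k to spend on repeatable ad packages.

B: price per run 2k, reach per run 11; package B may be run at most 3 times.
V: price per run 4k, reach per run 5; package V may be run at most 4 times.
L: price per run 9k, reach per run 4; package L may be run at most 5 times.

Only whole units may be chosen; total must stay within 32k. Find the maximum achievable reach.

57

This is a bounded integer knapsack.
3×B, 4×V, and 1×L: price 31 ≤ 32, reach 3·11 + 4·5 + 1·4 = 57.
3×B and 4×V: price 22 ≤ 32, reach 3·11 + 4·5 = 53.
Best is 57.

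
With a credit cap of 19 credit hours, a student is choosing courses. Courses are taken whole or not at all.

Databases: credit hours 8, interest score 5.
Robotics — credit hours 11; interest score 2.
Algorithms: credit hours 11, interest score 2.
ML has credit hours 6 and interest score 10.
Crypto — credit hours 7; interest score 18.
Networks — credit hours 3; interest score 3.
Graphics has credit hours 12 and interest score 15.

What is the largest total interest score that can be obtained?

Treat it as a binary knapsack problem.
Allowing fractional choices, the relaxed optimum would be about 35.5, but courses are indivisible.
ML + Crypto + Networks: credit hours 6 + 7 + 3 = 16 ≤ 19, interest score 10 + 18 + 3 = 31.
Crypto + Graphics: credit hours 7 + 12 = 19 ≤ 19, interest score 18 + 15 = 33.
Best is Crypto and Graphics with total interest score 33.

33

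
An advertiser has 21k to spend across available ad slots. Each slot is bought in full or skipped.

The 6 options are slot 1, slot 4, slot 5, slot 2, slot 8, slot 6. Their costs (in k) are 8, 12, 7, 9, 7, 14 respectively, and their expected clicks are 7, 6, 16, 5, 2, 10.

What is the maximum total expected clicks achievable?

26

slot 4 + slot 5: cost 12 + 7 = 19 ≤ 21, expected clicks 6 + 16 = 22.
slot 1 + slot 5: cost 8 + 7 = 15 ≤ 21, expected clicks 7 + 16 = 23.
slot 5 + slot 6: cost 7 + 14 = 21 ≤ 21, expected clicks 16 + 10 = 26.
Best is slot 5 and slot 6 with total expected clicks 26.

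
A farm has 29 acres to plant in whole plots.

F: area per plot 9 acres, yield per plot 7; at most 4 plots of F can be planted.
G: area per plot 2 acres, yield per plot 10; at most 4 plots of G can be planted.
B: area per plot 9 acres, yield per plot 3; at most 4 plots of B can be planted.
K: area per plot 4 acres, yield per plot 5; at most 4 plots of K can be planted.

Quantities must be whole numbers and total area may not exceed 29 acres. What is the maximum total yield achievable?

62

Take 1×F, 4×G, and 3×K: area 29 ≤ 29, yield 1·7 + 4·10 + 3·5 = 62.
G has the best ratio (10/2) and is taken to its limit of 4; remaining capacity is filled optimally with the others.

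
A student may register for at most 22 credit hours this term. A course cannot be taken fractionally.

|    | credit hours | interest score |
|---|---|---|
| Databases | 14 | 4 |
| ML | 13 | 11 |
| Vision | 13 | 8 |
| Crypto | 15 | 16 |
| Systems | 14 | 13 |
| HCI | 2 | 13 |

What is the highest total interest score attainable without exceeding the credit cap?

Allowing fractional choices, the relaxed optimum would be about 33.6, but courses are indivisible.
Crypto + HCI: credit hours 15 + 2 = 17 ≤ 22, interest score 16 + 13 = 29.
Systems + HCI: credit hours 14 + 2 = 16 ≤ 22, interest score 13 + 13 = 26.
Best is Crypto and HCI with total interest score 29.

29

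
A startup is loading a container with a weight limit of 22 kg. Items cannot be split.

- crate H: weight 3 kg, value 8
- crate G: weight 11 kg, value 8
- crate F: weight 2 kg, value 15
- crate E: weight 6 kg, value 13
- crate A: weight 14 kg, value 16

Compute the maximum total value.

44

crate H + crate G + crate F + crate E: weight 3 + 11 + 2 + 6 = 22 ≤ 22, value 8 + 8 + 15 + 13 = 44.
crate H + crate F + crate A: weight 3 + 2 + 14 = 19 ≤ 22, value 8 + 15 + 16 = 39.
crate F + crate E + crate A: weight 2 + 6 + 14 = 22 ≤ 22, value 15 + 13 + 16 = 44.
The maximum value is 44; one optimal choice is crate H, crate G, crate F, and crate E.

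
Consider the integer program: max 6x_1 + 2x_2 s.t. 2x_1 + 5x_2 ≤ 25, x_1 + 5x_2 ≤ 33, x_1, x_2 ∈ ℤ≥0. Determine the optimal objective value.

72

Relaxing integrality, the LP optimum is 75.00 at (x_1,x_2) = (12.5, 0), which is not an integer point.
(x_1,x_2)=(12,0): 2·12+5·0=24≤25, 1·12+5·0=12≤33, objective 72.
(x_1,x_2)=(11,0): 2·11+5·0=22≤25, 1·11+5·0=11≤33, objective 66.
The best lattice point is (12,0), giving 72.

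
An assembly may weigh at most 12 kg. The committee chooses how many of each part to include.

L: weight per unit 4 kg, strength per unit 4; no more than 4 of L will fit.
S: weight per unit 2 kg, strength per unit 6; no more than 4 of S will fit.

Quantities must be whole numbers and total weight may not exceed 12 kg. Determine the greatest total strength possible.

4×S: weight 8 ≤ 12, strength 4·6 = 24.
1×L and 4×S: weight 12 ≤ 12, strength 1·4 + 4·6 = 28.
Best is 28.

28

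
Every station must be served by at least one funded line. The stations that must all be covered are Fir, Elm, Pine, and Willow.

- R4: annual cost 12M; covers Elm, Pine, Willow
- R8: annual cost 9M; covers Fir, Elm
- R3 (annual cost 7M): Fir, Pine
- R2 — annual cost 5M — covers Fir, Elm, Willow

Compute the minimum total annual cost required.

12

Choose R3 and R2: together they cover Fir, Elm, Pine, Willow — every station.
Total annual cost: 7 + 5 = 12.
No cover costs less than 12.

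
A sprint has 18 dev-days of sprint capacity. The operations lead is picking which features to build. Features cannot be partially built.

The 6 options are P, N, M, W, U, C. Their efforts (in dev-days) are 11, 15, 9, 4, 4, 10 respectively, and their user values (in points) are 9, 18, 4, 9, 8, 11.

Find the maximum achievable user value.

28

Allowing fractional choices, the relaxed optimum would be about 29.0, but features are indivisible.
W + U + C: effort 4 + 4 + 10 = 18 ≤ 18, user value 9 + 8 + 11 = 28.
M + W + U: effort 9 + 4 + 4 = 17 ≤ 18, user value 4 + 9 + 8 = 21.
Best is W, U, and C with total user value 28.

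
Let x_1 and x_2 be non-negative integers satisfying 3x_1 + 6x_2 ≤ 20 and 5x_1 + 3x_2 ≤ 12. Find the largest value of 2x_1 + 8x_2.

24

The continuous relaxation peaks at (0, 3.33) with value 26.67; rounding to a feasible lattice point costs some objective.
(x_1,x_2)=(0,3): 3·0+6·3=18≤20, 5·0+3·3=9≤12, objective 24.
(x_1,x_2)=(1,2): 3·1+6·2=15≤20, 5·1+3·2=11≤12, objective 18.
(x_1,x_2)=(0,2): 3·0+6·2=12≤20, 5·0+3·2=6≤12, objective 16.
The best lattice point is (0,3), giving 24.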